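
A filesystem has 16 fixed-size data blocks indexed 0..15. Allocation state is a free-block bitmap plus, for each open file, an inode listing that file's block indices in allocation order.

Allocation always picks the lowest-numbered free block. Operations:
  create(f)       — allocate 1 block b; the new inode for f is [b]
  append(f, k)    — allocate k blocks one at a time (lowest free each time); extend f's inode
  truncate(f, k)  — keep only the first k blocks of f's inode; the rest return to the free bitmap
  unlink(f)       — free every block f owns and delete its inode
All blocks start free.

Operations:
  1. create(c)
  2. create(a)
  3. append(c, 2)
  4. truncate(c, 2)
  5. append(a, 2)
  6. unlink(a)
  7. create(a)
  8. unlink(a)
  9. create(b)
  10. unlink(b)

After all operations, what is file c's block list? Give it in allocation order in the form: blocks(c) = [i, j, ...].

blocks(c) = [0, 2]

after create(c) → c:[0]  free=[F...............]
after create(a) → a:[1], c:[0]  free=[FF..............]
after append(c, 2) → a:[1], c:[0, 2, 3]  free=[FFFF............]
after truncate(c, 2) → a:[1], c:[0, 2]  free=[FFF.............]
after append(a, 2) → a:[1, 3, 4], c:[0, 2]  free=[FFFFF...........]
after unlink(a) → c:[0, 2]  free=[F.F.............]
after create(a) → a:[1], c:[0, 2]  free=[FFF.............]
after unlink(a) → c:[0, 2]  free=[F.F.............]
after create(b) → b:[1], c:[0, 2]  free=[FFF.............]
after unlink(b) → c:[0, 2]  free=[F.F.............]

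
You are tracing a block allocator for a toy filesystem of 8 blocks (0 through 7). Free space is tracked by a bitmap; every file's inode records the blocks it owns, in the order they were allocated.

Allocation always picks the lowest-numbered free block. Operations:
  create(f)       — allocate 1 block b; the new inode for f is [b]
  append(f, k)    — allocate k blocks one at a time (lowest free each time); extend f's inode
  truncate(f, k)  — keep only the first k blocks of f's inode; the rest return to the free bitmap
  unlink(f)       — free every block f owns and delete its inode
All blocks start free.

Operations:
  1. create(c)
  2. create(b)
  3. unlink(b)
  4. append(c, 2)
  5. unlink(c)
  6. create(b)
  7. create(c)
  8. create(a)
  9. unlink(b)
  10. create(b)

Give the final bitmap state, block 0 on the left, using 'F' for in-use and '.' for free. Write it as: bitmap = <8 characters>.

bitmap = FFF.....

  1. create(c)  ⇒  F.......  {c→[0]}
  2. create(b)  ⇒  FF......  {b→[1]; c→[0]}
  3. unlink(b)  ⇒  F.......  {c→[0]}
  4. append(c, 2)  ⇒  FFF.....  {c→[0, 1, 2]}
  5. unlink(c)  ⇒  ........  {}
  6. create(b)  ⇒  F.......  {b→[0]}
  7. create(c)  ⇒  FF......  {b→[0]; c→[1]}
  8. create(a)  ⇒  FFF.....  {a→[2]; b→[0]; c→[1]}
  9. unlink(b)  ⇒  .FF.....  {a→[2]; c→[1]}
  10. create(b)  ⇒  FFF.....  {a→[2]; b→[0]; c→[1]}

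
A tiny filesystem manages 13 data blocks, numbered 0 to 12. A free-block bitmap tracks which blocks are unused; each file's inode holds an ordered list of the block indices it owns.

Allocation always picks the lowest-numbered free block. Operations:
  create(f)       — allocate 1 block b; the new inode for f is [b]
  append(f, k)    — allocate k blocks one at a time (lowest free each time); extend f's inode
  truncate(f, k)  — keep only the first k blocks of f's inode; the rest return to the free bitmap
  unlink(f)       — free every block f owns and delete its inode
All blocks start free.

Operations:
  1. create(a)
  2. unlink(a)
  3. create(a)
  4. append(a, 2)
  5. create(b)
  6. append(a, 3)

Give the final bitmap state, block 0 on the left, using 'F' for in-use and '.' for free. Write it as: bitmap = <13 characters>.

bitmap = FFFFFFF......

create(a): bitmap=F............ | a=[0]
unlink(a): bitmap=............. | 
create(a): bitmap=F............ | a=[0]
append(a, 2): bitmap=FFF.......... | a=[0, 1, 2]
create(b): bitmap=FFFF......... | a=[0, 1, 2] b=[3]
append(a, 3): bitmap=FFFFFFF...... | a=[0, 1, 2, 4, 5, 6] b=[3]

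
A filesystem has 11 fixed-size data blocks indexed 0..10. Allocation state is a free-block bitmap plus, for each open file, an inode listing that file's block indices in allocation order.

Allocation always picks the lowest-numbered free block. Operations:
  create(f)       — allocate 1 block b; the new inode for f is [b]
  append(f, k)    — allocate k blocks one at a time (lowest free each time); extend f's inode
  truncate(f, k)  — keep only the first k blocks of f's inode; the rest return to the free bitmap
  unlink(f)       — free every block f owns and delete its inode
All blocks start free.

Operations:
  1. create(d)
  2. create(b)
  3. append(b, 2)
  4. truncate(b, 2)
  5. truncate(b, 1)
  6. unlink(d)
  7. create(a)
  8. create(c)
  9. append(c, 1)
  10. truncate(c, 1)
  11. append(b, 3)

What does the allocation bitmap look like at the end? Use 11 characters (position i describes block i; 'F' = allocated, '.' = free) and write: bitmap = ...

bitmap = FFFFFF.....

after create(d) → d:[0]  free=[F..........]
after create(b) → b:[1], d:[0]  free=[FF.........]
after append(b, 2) → b:[1, 2, 3], d:[0]  free=[FFFF.......]
after truncate(b, 2) → b:[1, 2], d:[0]  free=[FFF........]
after truncate(b, 1) → b:[1], d:[0]  free=[FF.........]
after unlink(d) → b:[1]  free=[.F.........]
after create(a) → a:[0], b:[1]  free=[FF.........]
after create(c) → a:[0], b:[1], c:[2]  free=[FFF........]
after append(c, 1) → a:[0], b:[1], c:[2, 3]  free=[FFFF.......]
after truncate(c, 1) → a:[0], b:[1], c:[2]  free=[FFF........]
after append(b, 3) → a:[0], b:[1, 3, 4, 5], c:[2]  free=[FFFFFF.....]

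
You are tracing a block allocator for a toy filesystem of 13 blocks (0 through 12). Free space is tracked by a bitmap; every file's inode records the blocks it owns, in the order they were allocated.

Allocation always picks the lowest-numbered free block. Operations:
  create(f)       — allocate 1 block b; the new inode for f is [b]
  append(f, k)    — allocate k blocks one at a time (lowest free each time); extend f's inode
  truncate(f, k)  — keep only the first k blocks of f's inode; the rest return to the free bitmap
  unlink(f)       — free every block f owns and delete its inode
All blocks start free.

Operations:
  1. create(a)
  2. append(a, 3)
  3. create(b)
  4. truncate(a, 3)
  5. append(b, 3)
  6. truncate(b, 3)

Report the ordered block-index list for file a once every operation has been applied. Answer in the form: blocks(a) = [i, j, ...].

  1. create(a)  ⇒  F............  {a→[0]}
  2. append(a, 3)  ⇒  FFFF.........  {a→[0, 1, 2, 3]}
  3. create(b)  ⇒  FFFFF........  {a→[0, 1, 2, 3]; b→[4]}
  4. truncate(a, 3)  ⇒  FFF.F........  {a→[0, 1, 2]; b→[4]}
  5. append(b, 3)  ⇒  FFFFFFF......  {a→[0, 1, 2]; b→[4, 3, 5, 6]}
  6. truncate(b, 3)  ⇒  FFFFFF.......  {a→[0, 1, 2]; b→[4, 3, 5]}

blocks(a) = [0, 1, 2]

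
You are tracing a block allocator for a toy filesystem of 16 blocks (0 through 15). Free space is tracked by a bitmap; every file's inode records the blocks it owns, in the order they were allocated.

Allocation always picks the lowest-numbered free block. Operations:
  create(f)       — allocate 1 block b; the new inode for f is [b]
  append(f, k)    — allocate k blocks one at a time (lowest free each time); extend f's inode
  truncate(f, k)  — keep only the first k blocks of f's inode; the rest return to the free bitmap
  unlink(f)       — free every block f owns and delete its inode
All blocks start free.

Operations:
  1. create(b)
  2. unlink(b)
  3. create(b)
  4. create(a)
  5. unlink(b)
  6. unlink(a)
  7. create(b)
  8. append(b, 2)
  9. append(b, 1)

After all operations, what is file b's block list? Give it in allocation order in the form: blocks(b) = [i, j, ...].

blocks(b) = [0, 1, 2, 3]

  1. create(b)  ⇒  F...............  {b→[0]}
  2. unlink(b)  ⇒  ................  {}
  3. create(b)  ⇒  F...............  {b→[0]}
  4. create(a)  ⇒  FF..............  {a→[1]; b→[0]}
  5. unlink(b)  ⇒  .F..............  {a→[1]}
  6. unlink(a)  ⇒  ................  {}
  7. create(b)  ⇒  F...............  {b→[0]}
  8. append(b, 2)  ⇒  FFF.............  {b→[0, 1, 2]}
  9. append(b, 1)  ⇒  FFFF............  {b→[0, 1, 2, 3]}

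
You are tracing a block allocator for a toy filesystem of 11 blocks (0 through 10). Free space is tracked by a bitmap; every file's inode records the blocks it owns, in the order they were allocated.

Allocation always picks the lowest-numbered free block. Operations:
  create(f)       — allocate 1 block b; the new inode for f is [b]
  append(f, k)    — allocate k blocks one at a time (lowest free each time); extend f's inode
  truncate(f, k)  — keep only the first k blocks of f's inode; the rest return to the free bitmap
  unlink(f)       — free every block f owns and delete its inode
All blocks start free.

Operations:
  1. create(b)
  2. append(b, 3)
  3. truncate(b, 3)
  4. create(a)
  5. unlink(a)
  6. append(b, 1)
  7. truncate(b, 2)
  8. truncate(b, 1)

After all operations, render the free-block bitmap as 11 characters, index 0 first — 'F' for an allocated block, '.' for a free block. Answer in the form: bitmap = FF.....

[1] create(b) — b=0 (map F..........)
[2] append(b, 3) — b=0,1,2,3 (map FFFF.......)
[3] truncate(b, 3) — b=0,1,2 (map FFF........)
[4] create(a) — a=3 b=0,1,2 (map FFFF.......)
[5] unlink(a) — b=0,1,2 (map FFF........)
[6] append(b, 1) — b=0,1,2,3 (map FFFF.......)
[7] truncate(b, 2) — b=0,1 (map FF.........)
[8] truncate(b, 1) — b=0 (map F..........)

bitmap = F..........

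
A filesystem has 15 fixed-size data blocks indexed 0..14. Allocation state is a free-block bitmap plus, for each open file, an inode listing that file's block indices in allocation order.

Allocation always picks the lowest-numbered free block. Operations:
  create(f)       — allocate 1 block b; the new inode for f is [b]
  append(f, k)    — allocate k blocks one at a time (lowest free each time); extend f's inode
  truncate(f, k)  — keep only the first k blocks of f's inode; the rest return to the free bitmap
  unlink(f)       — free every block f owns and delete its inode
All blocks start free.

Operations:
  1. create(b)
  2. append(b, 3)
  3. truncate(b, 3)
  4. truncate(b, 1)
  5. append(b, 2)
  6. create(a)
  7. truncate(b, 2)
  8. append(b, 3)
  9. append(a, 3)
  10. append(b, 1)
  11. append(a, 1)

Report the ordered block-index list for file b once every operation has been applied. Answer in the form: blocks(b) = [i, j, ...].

blocks(b) = [0, 1, 2, 4, 5, 9]

create(b): bitmap=F.............. | b=[0]
append(b, 3): bitmap=FFFF........... | b=[0, 1, 2, 3]
truncate(b, 3): bitmap=FFF............ | b=[0, 1, 2]
truncate(b, 1): bitmap=F.............. | b=[0]
append(b, 2): bitmap=FFF............ | b=[0, 1, 2]
create(a): bitmap=FFFF........... | a=[3] b=[0, 1, 2]
truncate(b, 2): bitmap=FF.F........... | a=[3] b=[0, 1]
append(b, 3): bitmap=FFFFFF......... | a=[3] b=[0, 1, 2, 4, 5]
append(a, 3): bitmap=FFFFFFFFF...... | a=[3, 6, 7, 8] b=[0, 1, 2, 4, 5]
append(b, 1): bitmap=FFFFFFFFFF..... | a=[3, 6, 7, 8] b=[0, 1, 2, 4, 5, 9]
append(a, 1): bitmap=FFFFFFFFFFF.... | a=[3, 6, 7, 8, 10] b=[0, 1, 2, 4, 5, 9]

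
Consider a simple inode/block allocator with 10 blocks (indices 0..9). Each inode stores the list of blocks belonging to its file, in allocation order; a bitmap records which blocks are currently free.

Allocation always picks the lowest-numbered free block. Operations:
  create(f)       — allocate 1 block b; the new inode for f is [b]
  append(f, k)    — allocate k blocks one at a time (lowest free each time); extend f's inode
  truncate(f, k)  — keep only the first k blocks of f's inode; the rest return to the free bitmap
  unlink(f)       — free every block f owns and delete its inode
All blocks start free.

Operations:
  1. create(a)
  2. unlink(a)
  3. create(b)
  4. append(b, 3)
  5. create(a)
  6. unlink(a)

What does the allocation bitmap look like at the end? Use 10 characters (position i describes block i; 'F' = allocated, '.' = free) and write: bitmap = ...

create(a): bitmap=F......... | a=[0]
unlink(a): bitmap=.......... | 
create(b): bitmap=F......... | b=[0]
append(b, 3): bitmap=FFFF...... | b=[0, 1, 2, 3]
create(a): bitmap=FFFFF..... | a=[4] b=[0, 1, 2, 3]
unlink(a): bitmap=FFFF...... | b=[0, 1, 2, 3]

bitmap = FFFF......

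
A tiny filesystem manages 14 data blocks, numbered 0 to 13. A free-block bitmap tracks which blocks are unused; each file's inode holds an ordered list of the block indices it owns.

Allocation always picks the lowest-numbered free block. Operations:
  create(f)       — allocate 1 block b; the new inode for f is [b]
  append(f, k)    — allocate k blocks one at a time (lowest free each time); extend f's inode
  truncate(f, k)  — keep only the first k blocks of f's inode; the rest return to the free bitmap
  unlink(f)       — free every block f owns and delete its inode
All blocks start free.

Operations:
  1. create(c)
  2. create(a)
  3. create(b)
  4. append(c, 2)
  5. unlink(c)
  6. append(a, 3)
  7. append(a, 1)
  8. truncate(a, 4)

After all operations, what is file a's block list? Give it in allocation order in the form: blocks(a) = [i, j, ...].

blocks(a) = [1, 0, 3, 4]

[1] create(c) — c=0 (map F.............)
[2] create(a) — a=1 c=0 (map FF............)
[3] create(b) — a=1 b=2 c=0 (map FFF...........)
[4] append(c, 2) — a=1 b=2 c=0,3,4 (map FFFFF.........)
[5] unlink(c) — a=1 b=2 (map .FF...........)
[6] append(a, 3) — a=1,0,3,4 b=2 (map FFFFF.........)
[7] append(a, 1) — a=1,0,3,4,5 b=2 (map FFFFFF........)
[8] truncate(a, 4) — a=1,0,3,4 b=2 (map FFFFF.........)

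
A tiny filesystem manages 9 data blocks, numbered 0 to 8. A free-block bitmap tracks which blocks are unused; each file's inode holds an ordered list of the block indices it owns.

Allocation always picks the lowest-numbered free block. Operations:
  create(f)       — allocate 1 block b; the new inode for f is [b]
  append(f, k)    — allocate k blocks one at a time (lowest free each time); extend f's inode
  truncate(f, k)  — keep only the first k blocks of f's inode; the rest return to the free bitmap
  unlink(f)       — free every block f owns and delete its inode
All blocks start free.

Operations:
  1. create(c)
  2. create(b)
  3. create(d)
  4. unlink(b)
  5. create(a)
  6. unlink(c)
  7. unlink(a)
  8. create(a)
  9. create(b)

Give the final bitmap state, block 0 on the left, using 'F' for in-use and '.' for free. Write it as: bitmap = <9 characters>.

bitmap = FFF......

create(c): bitmap=F........ | c=[0]
create(b): bitmap=FF....... | b=[1] c=[0]
create(d): bitmap=FFF...... | b=[1] c=[0] d=[2]
unlink(b): bitmap=F.F...... | c=[0] d=[2]
create(a): bitmap=FFF...... | a=[1] c=[0] d=[2]
unlink(c): bitmap=.FF...... | a=[1] d=[2]
unlink(a): bitmap=..F...... | d=[2]
create(a): bitmap=F.F...... | a=[0] d=[2]
create(b): bitmap=FFF...... | a=[0] b=[1] d=[2]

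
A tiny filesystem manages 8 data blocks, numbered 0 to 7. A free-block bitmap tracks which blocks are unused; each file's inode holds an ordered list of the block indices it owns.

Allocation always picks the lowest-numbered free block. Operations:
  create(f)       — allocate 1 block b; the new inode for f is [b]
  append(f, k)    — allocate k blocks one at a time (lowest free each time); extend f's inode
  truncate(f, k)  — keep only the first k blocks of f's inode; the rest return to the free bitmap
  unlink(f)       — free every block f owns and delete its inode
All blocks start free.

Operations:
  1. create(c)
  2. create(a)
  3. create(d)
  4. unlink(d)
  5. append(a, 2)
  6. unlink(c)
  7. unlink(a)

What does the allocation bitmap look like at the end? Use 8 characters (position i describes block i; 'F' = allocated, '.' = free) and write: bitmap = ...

bitmap = ........

create(c): bitmap=F....... | c=[0]
create(a): bitmap=FF...... | a=[1] c=[0]
create(d): bitmap=FFF..... | a=[1] c=[0] d=[2]
unlink(d): bitmap=FF...... | a=[1] c=[0]
append(a, 2): bitmap=FFFF.... | a=[1, 2, 3] c=[0]
unlink(c): bitmap=.FFF.... | a=[1, 2, 3]
unlink(a): bitmap=........ | 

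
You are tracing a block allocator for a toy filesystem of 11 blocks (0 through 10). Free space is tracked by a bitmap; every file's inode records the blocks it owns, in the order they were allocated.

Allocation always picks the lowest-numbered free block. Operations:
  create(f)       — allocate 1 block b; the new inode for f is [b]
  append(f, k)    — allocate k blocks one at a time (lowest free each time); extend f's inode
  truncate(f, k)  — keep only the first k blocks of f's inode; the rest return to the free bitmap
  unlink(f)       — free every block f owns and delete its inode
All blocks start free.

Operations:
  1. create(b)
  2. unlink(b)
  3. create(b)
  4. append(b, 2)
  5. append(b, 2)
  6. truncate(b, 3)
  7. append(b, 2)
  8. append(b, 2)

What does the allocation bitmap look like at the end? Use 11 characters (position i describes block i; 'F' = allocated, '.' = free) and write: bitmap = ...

  1. create(b)  ⇒  F..........  {b→[0]}
  2. unlink(b)  ⇒  ...........  {}
  3. create(b)  ⇒  F..........  {b→[0]}
  4. append(b, 2)  ⇒  FFF........  {b→[0, 1, 2]}
  5. append(b, 2)  ⇒  FFFFF......  {b→[0, 1, 2, 3, 4]}
  6. truncate(b, 3)  ⇒  FFF........  {b→[0, 1, 2]}
  7. append(b, 2)  ⇒  FFFFF......  {b→[0, 1, 2, 3, 4]}
  8. append(b, 2)  ⇒  FFFFFFF....  {b→[0, 1, 2, 3, 4, 5, 6]}

bitmap = FFFFFFF....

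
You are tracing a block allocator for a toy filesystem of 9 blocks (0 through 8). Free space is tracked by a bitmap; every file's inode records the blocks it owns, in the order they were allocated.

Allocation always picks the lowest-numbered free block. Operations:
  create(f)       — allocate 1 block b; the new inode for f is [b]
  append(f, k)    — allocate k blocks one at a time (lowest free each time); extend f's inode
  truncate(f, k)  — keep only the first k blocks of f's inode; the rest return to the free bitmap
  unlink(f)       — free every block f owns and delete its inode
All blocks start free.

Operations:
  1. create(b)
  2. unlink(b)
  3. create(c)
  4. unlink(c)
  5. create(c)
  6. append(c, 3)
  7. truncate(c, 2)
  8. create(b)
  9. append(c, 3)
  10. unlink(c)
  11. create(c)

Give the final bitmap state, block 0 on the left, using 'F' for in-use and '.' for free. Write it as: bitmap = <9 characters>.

bitmap = F.F......

after create(b) → b:[0]  free=[F........]
after unlink(b) →   free=[.........]
after create(c) → c:[0]  free=[F........]
after unlink(c) →   free=[.........]
after create(c) → c:[0]  free=[F........]
after append(c, 3) → c:[0, 1, 2, 3]  free=[FFFF.....]
after truncate(c, 2) → c:[0, 1]  free=[FF.......]
after create(b) → b:[2], c:[0, 1]  free=[FFF......]
after append(c, 3) → b:[2], c:[0, 1, 3, 4, 5]  free=[FFFFFF...]
after unlink(c) → b:[2]  free=[..F......]
after create(c) → b:[2], c:[0]  free=[F.F......]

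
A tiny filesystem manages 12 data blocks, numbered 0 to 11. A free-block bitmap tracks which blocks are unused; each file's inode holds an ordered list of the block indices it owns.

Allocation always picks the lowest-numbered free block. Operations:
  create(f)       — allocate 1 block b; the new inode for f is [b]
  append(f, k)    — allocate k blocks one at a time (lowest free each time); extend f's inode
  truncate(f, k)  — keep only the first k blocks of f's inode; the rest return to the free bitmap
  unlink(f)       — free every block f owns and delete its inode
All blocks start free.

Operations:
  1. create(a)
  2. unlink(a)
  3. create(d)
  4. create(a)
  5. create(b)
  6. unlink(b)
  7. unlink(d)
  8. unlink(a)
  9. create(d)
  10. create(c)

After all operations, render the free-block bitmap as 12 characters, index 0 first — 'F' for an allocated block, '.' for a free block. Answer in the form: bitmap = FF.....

bitmap = FF..........

[1] create(a) — a=0 (map F...........)
[2] unlink(a) —  (map ............)
[3] create(d) — d=0 (map F...........)
[4] create(a) — a=1 d=0 (map FF..........)
[5] create(b) — a=1 b=2 d=0 (map FFF.........)
[6] unlink(b) — a=1 d=0 (map FF..........)
[7] unlink(d) — a=1 (map .F..........)
[8] unlink(a) —  (map ............)
[9] create(d) — d=0 (map F...........)
[10] create(c) — c=1 d=0 (map FF..........)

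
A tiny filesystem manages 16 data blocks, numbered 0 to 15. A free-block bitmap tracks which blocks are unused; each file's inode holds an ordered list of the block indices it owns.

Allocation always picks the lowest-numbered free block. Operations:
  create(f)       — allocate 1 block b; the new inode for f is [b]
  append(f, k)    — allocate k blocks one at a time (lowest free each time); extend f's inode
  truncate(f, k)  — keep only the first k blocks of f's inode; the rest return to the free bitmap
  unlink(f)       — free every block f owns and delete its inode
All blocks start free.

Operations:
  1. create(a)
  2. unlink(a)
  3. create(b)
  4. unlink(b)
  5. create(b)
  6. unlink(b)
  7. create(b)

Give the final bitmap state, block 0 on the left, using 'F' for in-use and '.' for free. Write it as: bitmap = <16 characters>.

after create(a) → a:[0]  free=[F...............]
after unlink(a) →   free=[................]
after create(b) → b:[0]  free=[F...............]
after unlink(b) →   free=[................]
after create(b) → b:[0]  free=[F...............]
after unlink(b) →   free=[................]
after create(b) → b:[0]  free=[F...............]

bitmap = F...............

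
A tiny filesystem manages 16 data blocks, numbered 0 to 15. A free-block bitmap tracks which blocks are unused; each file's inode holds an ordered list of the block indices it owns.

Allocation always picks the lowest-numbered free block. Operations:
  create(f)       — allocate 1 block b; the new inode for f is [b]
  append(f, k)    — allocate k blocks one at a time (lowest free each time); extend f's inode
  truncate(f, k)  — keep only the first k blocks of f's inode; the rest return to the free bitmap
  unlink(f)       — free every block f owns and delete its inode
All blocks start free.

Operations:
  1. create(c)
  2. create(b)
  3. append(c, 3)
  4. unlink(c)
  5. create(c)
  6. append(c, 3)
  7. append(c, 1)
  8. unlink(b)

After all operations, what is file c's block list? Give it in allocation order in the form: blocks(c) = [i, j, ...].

after create(c) → c:[0]  free=[F...............]
after create(b) → b:[1], c:[0]  free=[FF..............]
after append(c, 3) → b:[1], c:[0, 2, 3, 4]  free=[FFFFF...........]
after unlink(c) → b:[1]  free=[.F..............]
after create(c) → b:[1], c:[0]  free=[FF..............]
after append(c, 3) → b:[1], c:[0, 2, 3, 4]  free=[FFFFF...........]
after append(c, 1) → b:[1], c:[0, 2, 3, 4, 5]  free=[FFFFFF..........]
after unlink(b) → c:[0, 2, 3, 4, 5]  free=[F.FFFF..........]

blocks(c) = [0, 2, 3, 4, 5]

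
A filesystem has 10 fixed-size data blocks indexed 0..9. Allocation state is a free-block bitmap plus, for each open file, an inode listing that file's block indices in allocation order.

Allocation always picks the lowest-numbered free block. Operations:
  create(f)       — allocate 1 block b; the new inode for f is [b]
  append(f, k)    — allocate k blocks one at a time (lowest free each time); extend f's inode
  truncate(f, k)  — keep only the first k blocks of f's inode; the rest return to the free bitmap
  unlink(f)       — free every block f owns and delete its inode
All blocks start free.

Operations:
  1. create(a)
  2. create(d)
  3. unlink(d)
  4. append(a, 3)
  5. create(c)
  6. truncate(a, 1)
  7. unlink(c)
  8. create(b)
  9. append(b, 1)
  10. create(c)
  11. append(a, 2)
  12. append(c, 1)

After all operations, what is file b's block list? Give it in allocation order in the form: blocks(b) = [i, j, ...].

[1] create(a) — a=0 (map F.........)
[2] create(d) — a=0 d=1 (map FF........)
[3] unlink(d) — a=0 (map F.........)
[4] append(a, 3) — a=0,1,2,3 (map FFFF......)
[5] create(c) — a=0,1,2,3 c=4 (map FFFFF.....)
[6] truncate(a, 1) — a=0 c=4 (map F...F.....)
[7] unlink(c) — a=0 (map F.........)
[8] create(b) — a=0 b=1 (map FF........)
[9] append(b, 1) — a=0 b=1,2 (map FFF.......)
[10] create(c) — a=0 b=1,2 c=3 (map FFFF......)
[11] append(a, 2) — a=0,4,5 b=1,2 c=3 (map FFFFFF....)
[12] append(c, 1) — a=0,4,5 b=1,2 c=3,6 (map FFFFFFF...)

blocks(b) = [1, 2]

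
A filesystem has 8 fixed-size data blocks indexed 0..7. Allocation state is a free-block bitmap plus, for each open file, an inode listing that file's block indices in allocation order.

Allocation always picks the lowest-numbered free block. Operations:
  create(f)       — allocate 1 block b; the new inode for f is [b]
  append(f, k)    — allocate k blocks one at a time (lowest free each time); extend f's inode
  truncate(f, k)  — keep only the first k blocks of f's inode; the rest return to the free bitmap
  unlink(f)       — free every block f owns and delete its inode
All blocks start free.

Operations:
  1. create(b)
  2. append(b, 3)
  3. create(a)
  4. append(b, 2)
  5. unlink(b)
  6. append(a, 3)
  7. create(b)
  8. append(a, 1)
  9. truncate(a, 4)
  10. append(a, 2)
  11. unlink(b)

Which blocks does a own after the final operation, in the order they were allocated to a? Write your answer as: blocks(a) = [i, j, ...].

blocks(a) = [4, 0, 1, 2, 5, 6]

  1. create(b)  ⇒  F.......  {b→[0]}
  2. append(b, 3)  ⇒  FFFF....  {b→[0, 1, 2, 3]}
  3. create(a)  ⇒  FFFFF...  {a→[4]; b→[0, 1, 2, 3]}
  4. append(b, 2)  ⇒  FFFFFFF.  {a→[4]; b→[0, 1, 2, 3, 5, 6]}
  5. unlink(b)  ⇒  ....F...  {a→[4]}
  6. append(a, 3)  ⇒  FFF.F...  {a→[4, 0, 1, 2]}
  7. create(b)  ⇒  FFFFF...  {a→[4, 0, 1, 2]; b→[3]}
  8. append(a, 1)  ⇒  FFFFFF..  {a→[4, 0, 1, 2, 5]; b→[3]}
  9. truncate(a, 4)  ⇒  FFFFF...  {a→[4, 0, 1, 2]; b→[3]}
  10. append(a, 2)  ⇒  FFFFFFF.  {a→[4, 0, 1, 2, 5, 6]; b→[3]}
  11. unlink(b)  ⇒  FFF.FFF.  {a→[4, 0, 1, 2, 5, 6]}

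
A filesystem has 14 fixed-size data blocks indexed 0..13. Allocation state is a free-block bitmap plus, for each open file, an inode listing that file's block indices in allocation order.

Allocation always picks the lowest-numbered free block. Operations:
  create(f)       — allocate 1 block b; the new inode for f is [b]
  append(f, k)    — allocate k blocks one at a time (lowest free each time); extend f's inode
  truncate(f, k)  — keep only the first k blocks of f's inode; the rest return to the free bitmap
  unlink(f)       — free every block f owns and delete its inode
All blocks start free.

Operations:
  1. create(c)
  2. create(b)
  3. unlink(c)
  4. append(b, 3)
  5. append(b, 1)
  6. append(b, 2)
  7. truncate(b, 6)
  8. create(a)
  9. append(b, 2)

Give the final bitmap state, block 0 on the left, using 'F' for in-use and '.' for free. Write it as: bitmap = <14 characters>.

create(c): bitmap=F............. | c=[0]
create(b): bitmap=FF............ | b=[1] c=[0]
unlink(c): bitmap=.F............ | b=[1]
append(b, 3): bitmap=FFFF.......... | b=[1, 0, 2, 3]
append(b, 1): bitmap=FFFFF......... | b=[1, 0, 2, 3, 4]
append(b, 2): bitmap=FFFFFFF....... | b=[1, 0, 2, 3, 4, 5, 6]
truncate(b, 6): bitmap=FFFFFF........ | b=[1, 0, 2, 3, 4, 5]
create(a): bitmap=FFFFFFF....... | a=[6] b=[1, 0, 2, 3, 4, 5]
append(b, 2): bitmap=FFFFFFFFF..... | a=[6] b=[1, 0, 2, 3, 4, 5, 7, 8]

bitmap = FFFFFFFFF.....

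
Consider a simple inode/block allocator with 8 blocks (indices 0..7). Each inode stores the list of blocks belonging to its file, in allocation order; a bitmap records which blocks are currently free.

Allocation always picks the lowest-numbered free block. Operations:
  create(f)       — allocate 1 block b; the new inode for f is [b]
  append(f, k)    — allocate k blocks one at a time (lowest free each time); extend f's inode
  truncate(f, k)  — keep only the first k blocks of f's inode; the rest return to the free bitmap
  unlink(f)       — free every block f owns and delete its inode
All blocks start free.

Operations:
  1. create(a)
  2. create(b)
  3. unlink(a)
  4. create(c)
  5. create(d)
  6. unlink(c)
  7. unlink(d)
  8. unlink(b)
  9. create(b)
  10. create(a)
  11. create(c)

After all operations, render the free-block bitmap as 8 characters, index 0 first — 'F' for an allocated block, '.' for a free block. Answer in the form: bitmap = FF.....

bitmap = FFF.....

after create(a) → a:[0]  free=[F.......]
after create(b) → a:[0], b:[1]  free=[FF......]
after unlink(a) → b:[1]  free=[.F......]
after create(c) → b:[1], c:[0]  free=[FF......]
after create(d) → b:[1], c:[0], d:[2]  free=[FFF.....]
after unlink(c) → b:[1], d:[2]  free=[.FF.....]
after unlink(d) → b:[1]  free=[.F......]
after unlink(b) →   free=[........]
after create(b) → b:[0]  free=[F.......]
after create(a) → a:[1], b:[0]  free=[FF......]
after create(c) → a:[1], b:[0], c:[2]  free=[FFF.....]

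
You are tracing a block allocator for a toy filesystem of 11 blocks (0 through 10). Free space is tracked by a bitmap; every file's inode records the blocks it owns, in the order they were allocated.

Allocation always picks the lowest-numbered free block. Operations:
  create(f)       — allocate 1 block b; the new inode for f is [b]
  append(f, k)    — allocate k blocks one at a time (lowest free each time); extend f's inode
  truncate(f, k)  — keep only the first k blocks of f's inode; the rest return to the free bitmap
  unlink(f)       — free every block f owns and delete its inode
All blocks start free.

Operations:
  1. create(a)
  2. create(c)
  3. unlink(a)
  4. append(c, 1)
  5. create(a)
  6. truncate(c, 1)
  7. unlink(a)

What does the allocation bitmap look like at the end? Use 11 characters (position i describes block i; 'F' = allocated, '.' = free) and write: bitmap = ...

after create(a) → a:[0]  free=[F..........]
after create(c) → a:[0], c:[1]  free=[FF.........]
after unlink(a) → c:[1]  free=[.F.........]
after append(c, 1) → c:[1, 0]  free=[FF.........]
after create(a) → a:[2], c:[1, 0]  free=[FFF........]
after truncate(c, 1) → a:[2], c:[1]  free=[.FF........]
after unlink(a) → c:[1]  free=[.F.........]

bitmap = .F.........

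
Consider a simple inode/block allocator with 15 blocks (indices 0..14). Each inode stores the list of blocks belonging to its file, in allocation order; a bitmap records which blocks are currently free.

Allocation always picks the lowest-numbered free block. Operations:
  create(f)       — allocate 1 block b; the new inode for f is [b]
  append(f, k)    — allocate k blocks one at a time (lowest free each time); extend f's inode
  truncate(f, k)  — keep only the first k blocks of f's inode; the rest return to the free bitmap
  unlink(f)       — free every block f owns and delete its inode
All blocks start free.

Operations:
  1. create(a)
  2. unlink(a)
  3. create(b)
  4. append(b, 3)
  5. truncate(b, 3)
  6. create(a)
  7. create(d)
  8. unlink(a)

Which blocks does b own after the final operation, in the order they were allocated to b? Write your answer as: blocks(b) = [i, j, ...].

after create(a) → a:[0]  free=[F..............]
after unlink(a) →   free=[...............]
after create(b) → b:[0]  free=[F..............]
after append(b, 3) → b:[0, 1, 2, 3]  free=[FFFF...........]
after truncate(b, 3) → b:[0, 1, 2]  free=[FFF............]
after create(a) → a:[3], b:[0, 1, 2]  free=[FFFF...........]
after create(d) → a:[3], b:[0, 1, 2], d:[4]  free=[FFFFF..........]
after unlink(a) → b:[0, 1, 2], d:[4]  free=[FFF.F..........]

blocks(b) = [0, 1, 2]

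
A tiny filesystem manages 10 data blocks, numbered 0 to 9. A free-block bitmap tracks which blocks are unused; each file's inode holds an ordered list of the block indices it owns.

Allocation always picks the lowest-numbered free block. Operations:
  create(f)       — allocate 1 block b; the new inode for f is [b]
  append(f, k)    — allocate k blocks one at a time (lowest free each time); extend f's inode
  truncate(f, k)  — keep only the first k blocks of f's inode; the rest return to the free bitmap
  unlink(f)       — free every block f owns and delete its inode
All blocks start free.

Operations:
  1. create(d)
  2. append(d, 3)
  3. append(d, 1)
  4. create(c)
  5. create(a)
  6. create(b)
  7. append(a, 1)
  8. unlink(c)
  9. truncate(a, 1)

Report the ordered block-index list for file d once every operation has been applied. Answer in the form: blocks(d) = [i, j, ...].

blocks(d) = [0, 1, 2, 3, 4]

  1. create(d)  ⇒  F.........  {d→[0]}
  2. append(d, 3)  ⇒  FFFF......  {d→[0, 1, 2, 3]}
  3. append(d, 1)  ⇒  FFFFF.....  {d→[0, 1, 2, 3, 4]}
  4. create(c)  ⇒  FFFFFF....  {c→[5]; d→[0, 1, 2, 3, 4]}
  5. create(a)  ⇒  FFFFFFF...  {a→[6]; c→[5]; d→[0, 1, 2, 3, 4]}
  6. create(b)  ⇒  FFFFFFFF..  {a→[6]; b→[7]; c→[5]; d→[0, 1, 2, 3, 4]}
  7. append(a, 1)  ⇒  FFFFFFFFF.  {a→[6, 8]; b→[7]; c→[5]; d→[0, 1, 2, 3, 4]}
  8. unlink(c)  ⇒  FFFFF.FFF.  {a→[6, 8]; b→[7]; d→[0, 1, 2, 3, 4]}
  9. truncate(a, 1)  ⇒  FFFFF.FF..  {a→[6]; b→[7]; d→[0, 1, 2, 3, 4]}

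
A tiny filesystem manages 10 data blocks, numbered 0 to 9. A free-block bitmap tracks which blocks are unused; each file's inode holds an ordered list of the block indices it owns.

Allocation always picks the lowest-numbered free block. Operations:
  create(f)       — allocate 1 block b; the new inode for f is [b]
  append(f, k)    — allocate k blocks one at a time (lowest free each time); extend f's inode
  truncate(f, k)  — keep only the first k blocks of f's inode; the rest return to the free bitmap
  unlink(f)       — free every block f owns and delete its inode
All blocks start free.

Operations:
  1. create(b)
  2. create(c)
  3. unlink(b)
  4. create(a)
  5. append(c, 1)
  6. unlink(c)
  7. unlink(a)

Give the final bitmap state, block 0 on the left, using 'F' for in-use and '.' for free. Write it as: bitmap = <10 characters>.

  1. create(b)  ⇒  F.........  {b→[0]}
  2. create(c)  ⇒  FF........  {b→[0]; c→[1]}
  3. unlink(b)  ⇒  .F........  {c→[1]}
  4. create(a)  ⇒  FF........  {a→[0]; c→[1]}
  5. append(c, 1)  ⇒  FFF.......  {a→[0]; c→[1, 2]}
  6. unlink(c)  ⇒  F.........  {a→[0]}
  7. unlink(a)  ⇒  ..........  {}

bitmap = ..........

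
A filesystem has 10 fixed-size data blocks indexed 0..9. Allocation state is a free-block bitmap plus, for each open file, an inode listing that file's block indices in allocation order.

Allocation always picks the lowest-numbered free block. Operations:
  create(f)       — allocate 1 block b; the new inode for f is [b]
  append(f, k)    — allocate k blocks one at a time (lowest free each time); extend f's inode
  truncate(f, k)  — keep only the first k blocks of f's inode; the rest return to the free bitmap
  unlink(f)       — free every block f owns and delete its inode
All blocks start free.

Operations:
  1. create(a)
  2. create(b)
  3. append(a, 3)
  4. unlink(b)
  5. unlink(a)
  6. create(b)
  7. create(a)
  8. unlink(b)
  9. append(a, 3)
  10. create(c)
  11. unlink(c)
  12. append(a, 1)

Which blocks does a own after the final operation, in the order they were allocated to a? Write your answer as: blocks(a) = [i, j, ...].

blocks(a) = [1, 0, 2, 3, 4]

[1] create(a) — a=0 (map F.........)
[2] create(b) — a=0 b=1 (map FF........)
[3] append(a, 3) — a=0,2,3,4 b=1 (map FFFFF.....)
[4] unlink(b) — a=0,2,3,4 (map F.FFF.....)
[5] unlink(a) —  (map ..........)
[6] create(b) — b=0 (map F.........)
[7] create(a) — a=1 b=0 (map FF........)
[8] unlink(b) — a=1 (map .F........)
[9] append(a, 3) — a=1,0,2,3 (map FFFF......)
[10] create(c) — a=1,0,2,3 c=4 (map FFFFF.....)
[11] unlink(c) — a=1,0,2,3 (map FFFF......)
[12] append(a, 1) — a=1,0,2,3,4 (map FFFFF.....)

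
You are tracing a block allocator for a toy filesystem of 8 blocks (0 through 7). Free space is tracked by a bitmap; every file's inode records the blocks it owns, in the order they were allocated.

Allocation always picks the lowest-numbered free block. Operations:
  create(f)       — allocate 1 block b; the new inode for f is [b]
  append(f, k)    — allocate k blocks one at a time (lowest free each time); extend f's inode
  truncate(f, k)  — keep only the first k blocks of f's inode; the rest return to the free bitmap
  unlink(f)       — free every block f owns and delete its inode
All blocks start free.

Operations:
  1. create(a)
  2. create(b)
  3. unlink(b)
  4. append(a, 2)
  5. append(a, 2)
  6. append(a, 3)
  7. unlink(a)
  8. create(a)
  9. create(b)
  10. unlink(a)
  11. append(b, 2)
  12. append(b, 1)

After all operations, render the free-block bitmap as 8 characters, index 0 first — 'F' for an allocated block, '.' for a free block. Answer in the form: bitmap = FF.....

bitmap = FFFF....

create(a): bitmap=F....... | a=[0]
create(b): bitmap=FF...... | a=[0] b=[1]
unlink(b): bitmap=F....... | a=[0]
append(a, 2): bitmap=FFF..... | a=[0, 1, 2]
append(a, 2): bitmap=FFFFF... | a=[0, 1, 2, 3, 4]
append(a, 3): bitmap=FFFFFFFF | a=[0, 1, 2, 3, 4, 5, 6, 7]
unlink(a): bitmap=........ | 
create(a): bitmap=F....... | a=[0]
create(b): bitmap=FF...... | a=[0] b=[1]
unlink(a): bitmap=.F...... | b=[1]
append(b, 2): bitmap=FFF..... | b=[1, 0, 2]
append(b, 1): bitmap=FFFF.... | b=[1, 0, 2, 3]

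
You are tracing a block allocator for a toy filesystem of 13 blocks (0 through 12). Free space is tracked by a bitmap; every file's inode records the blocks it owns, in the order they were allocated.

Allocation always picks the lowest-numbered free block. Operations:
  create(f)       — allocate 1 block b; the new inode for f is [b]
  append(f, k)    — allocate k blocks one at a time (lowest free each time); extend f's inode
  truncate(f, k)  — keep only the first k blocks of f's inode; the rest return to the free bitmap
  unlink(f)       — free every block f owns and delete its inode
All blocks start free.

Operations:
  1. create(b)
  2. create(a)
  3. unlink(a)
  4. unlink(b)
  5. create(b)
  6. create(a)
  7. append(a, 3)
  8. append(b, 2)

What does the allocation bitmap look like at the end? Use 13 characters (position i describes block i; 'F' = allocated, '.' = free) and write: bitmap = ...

bitmap = FFFFFFF......

after create(b) → b:[0]  free=[F............]
after create(a) → a:[1], b:[0]  free=[FF...........]
after unlink(a) → b:[0]  free=[F............]
after unlink(b) →   free=[.............]
after create(b) → b:[0]  free=[F............]
after create(a) → a:[1], b:[0]  free=[FF...........]
after append(a, 3) → a:[1, 2, 3, 4], b:[0]  free=[FFFFF........]
after append(b, 2) → a:[1, 2, 3, 4], b:[0, 5, 6]  free=[FFFFFFF......]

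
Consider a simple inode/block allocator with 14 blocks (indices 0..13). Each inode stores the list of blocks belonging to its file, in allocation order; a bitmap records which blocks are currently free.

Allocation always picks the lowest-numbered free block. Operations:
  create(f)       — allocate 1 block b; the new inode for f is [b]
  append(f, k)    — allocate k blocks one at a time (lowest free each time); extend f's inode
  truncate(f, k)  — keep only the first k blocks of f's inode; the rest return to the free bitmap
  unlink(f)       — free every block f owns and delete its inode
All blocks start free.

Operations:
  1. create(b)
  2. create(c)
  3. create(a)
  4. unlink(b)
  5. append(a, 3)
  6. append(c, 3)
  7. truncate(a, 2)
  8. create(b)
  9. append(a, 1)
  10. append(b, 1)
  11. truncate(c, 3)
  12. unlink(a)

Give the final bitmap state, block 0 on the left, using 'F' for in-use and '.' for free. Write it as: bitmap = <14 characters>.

  1. create(b)  ⇒  F.............  {b→[0]}
  2. create(c)  ⇒  FF............  {b→[0]; c→[1]}
  3. create(a)  ⇒  FFF...........  {a→[2]; b→[0]; c→[1]}
  4. unlink(b)  ⇒  .FF...........  {a→[2]; c→[1]}
  5. append(a, 3)  ⇒  FFFFF.........  {a→[2, 0, 3, 4]; c→[1]}
  6. append(c, 3)  ⇒  FFFFFFFF......  {a→[2, 0, 3, 4]; c→[1, 5, 6, 7]}
  7. truncate(a, 2)  ⇒  FFF..FFF......  {a→[2, 0]; c→[1, 5, 6, 7]}
  8. create(b)  ⇒  FFFF.FFF......  {a→[2, 0]; b→[3]; c→[1, 5, 6, 7]}
  9. append(a, 1)  ⇒  FFFFFFFF......  {a→[2, 0, 4]; b→[3]; c→[1, 5, 6, 7]}
  10. append(b, 1)  ⇒  FFFFFFFFF.....  {a→[2, 0, 4]; b→[3, 8]; c→[1, 5, 6, 7]}
  11. truncate(c, 3)  ⇒  FFFFFFF.F.....  {a→[2, 0, 4]; b→[3, 8]; c→[1, 5, 6]}
  12. unlink(a)  ⇒  .F.F.FF.F.....  {b→[3, 8]; c→[1, 5, 6]}

bitmap = .F.F.FF.F.....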